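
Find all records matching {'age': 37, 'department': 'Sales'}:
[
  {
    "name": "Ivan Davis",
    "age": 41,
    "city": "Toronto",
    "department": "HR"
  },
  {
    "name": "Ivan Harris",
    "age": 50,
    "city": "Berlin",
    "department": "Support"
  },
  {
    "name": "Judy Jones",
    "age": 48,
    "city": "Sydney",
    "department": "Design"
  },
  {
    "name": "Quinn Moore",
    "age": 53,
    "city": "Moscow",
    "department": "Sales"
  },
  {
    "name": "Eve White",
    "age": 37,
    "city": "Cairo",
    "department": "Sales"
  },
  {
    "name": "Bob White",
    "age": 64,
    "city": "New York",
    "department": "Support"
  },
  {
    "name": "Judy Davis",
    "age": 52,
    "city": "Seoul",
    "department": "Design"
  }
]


Search criteria: {'age': 37, 'department': 'Sales'}

Checking 7 records:
  Ivan Davis: {age: 41, department: HR}
  Ivan Harris: {age: 50, department: Support}
  Judy Jones: {age: 48, department: Design}
  Quinn Moore: {age: 53, department: Sales}
  Eve White: {age: 37, department: Sales} <-- MATCH
  Bob White: {age: 64, department: Support}
  Judy Davis: {age: 52, department: Design}

Matches: ["Eve White"]

["Eve White"]


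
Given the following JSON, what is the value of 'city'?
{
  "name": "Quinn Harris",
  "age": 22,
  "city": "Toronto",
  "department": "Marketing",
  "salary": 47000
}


Looking up field 'city'
Value: Toronto

Toronto


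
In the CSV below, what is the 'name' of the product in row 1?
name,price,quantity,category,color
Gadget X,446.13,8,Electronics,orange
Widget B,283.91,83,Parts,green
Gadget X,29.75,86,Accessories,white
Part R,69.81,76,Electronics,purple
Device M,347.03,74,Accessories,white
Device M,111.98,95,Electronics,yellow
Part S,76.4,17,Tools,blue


Query: Row 1 ('Gadget X'), column 'name'
Value: Gadget X

Gadget X


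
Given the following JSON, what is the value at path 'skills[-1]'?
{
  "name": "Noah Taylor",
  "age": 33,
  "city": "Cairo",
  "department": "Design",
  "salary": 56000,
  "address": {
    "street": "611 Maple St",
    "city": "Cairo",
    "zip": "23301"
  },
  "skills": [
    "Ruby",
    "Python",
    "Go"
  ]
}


Query: skills[-1]
Path: skills -> last element
Value: Go

Go


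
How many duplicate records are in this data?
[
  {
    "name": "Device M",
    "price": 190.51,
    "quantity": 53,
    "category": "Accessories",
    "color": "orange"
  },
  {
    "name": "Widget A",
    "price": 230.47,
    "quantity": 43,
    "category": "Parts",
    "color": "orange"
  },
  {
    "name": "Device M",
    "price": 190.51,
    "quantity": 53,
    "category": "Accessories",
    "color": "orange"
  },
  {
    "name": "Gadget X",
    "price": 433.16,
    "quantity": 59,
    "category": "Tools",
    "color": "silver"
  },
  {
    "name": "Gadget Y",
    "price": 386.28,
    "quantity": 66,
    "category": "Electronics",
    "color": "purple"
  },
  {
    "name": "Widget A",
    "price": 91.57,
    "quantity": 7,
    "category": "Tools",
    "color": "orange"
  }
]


Checking 6 records for duplicates:

  Row 1: Device M ($190.51, qty 53)
  Row 2: Widget A ($230.47, qty 43)
  Row 3: Device M ($190.51, qty 53) <-- DUPLICATE
  Row 4: Gadget X ($433.16, qty 59)
  Row 5: Gadget Y ($386.28, qty 66)
  Row 6: Widget A ($91.57, qty 7)

Duplicates found: 1
Unique records: 5

1 duplicates, 5 unique


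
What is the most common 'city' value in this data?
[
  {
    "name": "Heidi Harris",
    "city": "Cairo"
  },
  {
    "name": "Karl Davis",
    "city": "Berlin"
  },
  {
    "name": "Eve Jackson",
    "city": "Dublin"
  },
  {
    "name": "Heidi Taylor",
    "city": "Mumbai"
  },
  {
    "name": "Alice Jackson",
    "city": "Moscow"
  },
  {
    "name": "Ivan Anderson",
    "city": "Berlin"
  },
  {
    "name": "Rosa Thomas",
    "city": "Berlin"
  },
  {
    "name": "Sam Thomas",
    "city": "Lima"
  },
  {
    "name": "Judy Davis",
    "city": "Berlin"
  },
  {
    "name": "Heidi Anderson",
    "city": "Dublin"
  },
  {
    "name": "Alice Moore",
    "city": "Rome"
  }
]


Counting 'city' values across 11 records:

  Berlin: 4 ####
  Dublin: 2 ##
  Cairo: 1 #
  Mumbai: 1 #
  Moscow: 1 #
  Lima: 1 #
  Rome: 1 #

Most common: Berlin (4 times)

Berlin (4 times)


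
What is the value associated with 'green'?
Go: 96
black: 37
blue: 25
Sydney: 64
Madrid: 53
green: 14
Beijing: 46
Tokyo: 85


Looking up key 'green'
Value: 14

14


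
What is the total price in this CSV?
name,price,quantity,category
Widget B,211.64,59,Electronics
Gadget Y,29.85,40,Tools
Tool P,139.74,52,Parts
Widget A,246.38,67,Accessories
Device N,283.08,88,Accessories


Computing total price:
Values: [211.64, 29.85, 139.74, 246.38, 283.08]
Sum = 910.69

910.69


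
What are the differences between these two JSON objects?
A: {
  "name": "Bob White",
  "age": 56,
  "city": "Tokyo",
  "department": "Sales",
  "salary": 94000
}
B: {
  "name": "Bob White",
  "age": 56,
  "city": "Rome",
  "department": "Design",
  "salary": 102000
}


Comparing each field (in key order):
  name: same
  age: same
  city: DIFFERENT
  department: DIFFERENT
  salary: DIFFERENT
Differences:
  city: Tokyo -> Rome
  department: Sales -> Design
  salary: 94000 -> 102000

3 field(s) changed

3 changes: city, department, salary


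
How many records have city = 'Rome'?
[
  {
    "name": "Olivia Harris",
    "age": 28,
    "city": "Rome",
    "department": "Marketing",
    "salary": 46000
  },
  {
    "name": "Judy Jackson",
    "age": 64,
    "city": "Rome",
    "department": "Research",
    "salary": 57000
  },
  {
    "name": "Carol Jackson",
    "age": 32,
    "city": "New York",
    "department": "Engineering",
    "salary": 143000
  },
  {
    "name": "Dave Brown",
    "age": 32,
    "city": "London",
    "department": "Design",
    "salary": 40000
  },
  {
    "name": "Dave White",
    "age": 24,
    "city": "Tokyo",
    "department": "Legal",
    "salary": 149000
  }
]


Data: 5 records
Condition: city = 'Rome'

Checking each record:
  Olivia Harris: Rome MATCH
  Judy Jackson: Rome MATCH
  Carol Jackson: New York
  Dave Brown: London
  Dave White: Tokyo

Count: 2

2


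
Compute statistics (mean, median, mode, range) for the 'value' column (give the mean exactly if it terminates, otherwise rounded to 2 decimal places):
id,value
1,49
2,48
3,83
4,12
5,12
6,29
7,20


Data: [49, 48, 83, 12, 12, 29, 20]
Count: 7
Sum: 253
Mean: 253/7 ≈ 36.14 (rounded to 2 decimal places)
Sorted: [12, 12, 20, 29, 48, 49, 83]
Median: 29.0
Mode: 12 (2 times)
Range: 83 - 12 = 71
Min: 12, Max: 83

mean≈36.14, median=29.0, mode=12, range=71


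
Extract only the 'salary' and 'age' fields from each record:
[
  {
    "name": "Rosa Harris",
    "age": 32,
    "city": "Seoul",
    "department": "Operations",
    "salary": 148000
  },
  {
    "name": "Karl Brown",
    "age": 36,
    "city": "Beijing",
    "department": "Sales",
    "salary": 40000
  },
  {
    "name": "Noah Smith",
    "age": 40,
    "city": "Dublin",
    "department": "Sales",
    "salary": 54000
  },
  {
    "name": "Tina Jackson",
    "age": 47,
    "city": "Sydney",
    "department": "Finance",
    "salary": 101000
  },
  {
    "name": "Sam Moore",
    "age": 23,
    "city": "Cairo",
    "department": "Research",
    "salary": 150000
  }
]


Original: 5 records with fields: name, age, city, department, salary
Keep: ['salary', 'age']
Drop: ['name', 'city', 'department']
Result: 5 records, 2 fields each

[
  {
    "salary": 148000,
    "age": 32
  },
  {
    "salary": 40000,
    "age": 36
  },
  {
    "salary": 54000,
    "age": 40
  },
  {
    "salary": 101000,
    "age": 47
  },
  {
    "salary": 150000,
    "age": 23
  }
]


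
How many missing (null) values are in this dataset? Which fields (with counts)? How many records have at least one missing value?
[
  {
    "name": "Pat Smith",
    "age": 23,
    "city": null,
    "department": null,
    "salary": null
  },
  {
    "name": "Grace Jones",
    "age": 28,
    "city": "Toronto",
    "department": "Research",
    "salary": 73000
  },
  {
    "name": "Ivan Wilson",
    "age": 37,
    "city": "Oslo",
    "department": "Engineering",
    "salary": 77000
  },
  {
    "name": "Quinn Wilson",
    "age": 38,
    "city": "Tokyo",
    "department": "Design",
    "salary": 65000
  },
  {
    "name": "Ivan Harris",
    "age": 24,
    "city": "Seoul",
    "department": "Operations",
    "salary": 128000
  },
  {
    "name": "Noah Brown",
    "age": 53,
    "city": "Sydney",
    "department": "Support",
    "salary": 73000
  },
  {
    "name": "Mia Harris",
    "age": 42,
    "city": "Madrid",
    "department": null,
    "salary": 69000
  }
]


Checking for missing (null) values in 7 records:

  Pat Smith: city, department, salary
  Grace Jones: complete
  Ivan Wilson: complete
  Quinn Wilson: complete
  Ivan Harris: complete
  Noah Brown: complete
  Mia Harris: department

Per field:
  name: 0 missing
  age: 0 missing
  city: 1 missing
  department: 2 missing
  salary: 1 missing

Total missing values: 4
Records with any missing: 2

4 missing values (city: 1, department: 2, salary: 1); 2 incomplete records


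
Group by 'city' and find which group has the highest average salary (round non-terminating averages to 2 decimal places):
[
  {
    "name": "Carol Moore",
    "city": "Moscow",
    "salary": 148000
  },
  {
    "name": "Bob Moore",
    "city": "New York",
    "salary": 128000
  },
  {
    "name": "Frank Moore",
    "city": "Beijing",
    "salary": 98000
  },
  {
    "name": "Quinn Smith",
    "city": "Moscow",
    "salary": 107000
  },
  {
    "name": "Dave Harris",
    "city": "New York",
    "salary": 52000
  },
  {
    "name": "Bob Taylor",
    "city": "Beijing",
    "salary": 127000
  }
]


Group by: city

Groups:
  Beijing: 2 people, avg salary = 225000/2 = $112500
  Moscow: 2 people, avg salary = 255000/2 = $127500
  New York: 2 people, avg salary = 180000/2 = $90000

Highest average salary: Moscow ($127500)

Moscow ($127500)


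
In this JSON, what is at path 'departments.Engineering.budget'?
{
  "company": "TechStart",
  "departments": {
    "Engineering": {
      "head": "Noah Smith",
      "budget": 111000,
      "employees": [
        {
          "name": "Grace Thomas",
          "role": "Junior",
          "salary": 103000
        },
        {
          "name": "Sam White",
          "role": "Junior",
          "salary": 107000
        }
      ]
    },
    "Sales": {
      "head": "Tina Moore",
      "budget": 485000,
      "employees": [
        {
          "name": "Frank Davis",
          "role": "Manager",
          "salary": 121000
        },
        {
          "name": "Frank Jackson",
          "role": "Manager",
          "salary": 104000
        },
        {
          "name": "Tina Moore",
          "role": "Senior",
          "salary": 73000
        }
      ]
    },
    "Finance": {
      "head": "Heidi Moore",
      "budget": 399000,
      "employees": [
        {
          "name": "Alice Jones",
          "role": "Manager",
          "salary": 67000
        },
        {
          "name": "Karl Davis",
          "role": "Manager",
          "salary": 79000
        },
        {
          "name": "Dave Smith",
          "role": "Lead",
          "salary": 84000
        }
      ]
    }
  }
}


Path: departments.Engineering.budget

Navigate:
  -> departments
  -> Engineering
  -> budget = 111000

111000


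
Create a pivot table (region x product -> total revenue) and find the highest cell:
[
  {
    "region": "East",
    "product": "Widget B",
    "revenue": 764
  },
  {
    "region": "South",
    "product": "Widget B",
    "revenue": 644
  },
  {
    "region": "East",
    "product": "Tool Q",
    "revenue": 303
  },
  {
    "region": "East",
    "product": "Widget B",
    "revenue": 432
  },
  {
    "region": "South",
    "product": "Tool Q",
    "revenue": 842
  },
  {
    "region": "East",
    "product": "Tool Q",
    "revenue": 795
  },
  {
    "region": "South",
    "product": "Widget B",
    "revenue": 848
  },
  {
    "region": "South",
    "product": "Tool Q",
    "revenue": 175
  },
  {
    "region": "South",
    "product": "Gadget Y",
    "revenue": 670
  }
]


Pivot: region (rows) x product (columns) -> total revenue

     Gadget Y      Tool Q        Widget B    
East             0          1098          1196  
South          670          1017          1492  

Highest: South / Widget B = $1492

South / Widget B = $1492


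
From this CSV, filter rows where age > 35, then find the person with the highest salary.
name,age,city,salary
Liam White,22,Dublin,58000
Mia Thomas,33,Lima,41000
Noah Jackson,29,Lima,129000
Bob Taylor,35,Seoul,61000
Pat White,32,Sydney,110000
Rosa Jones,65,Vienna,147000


Filter: age > 35
Sort by: salary (descending)

Filtered records (1):
  Rosa Jones, age 65, salary $147000

Highest salary: Rosa Jones ($147000)

Rosa Jones


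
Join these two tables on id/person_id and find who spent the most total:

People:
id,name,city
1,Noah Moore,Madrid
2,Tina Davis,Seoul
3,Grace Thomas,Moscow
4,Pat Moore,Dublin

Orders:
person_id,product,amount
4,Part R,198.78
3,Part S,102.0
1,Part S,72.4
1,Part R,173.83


Join on: people.id = orders.person_id

Joined rows:
  Pat Moore (Dublin) bought Part R for $198.78
  Grace Thomas (Moscow) bought Part S for $102.0
  Noah Moore (Madrid) bought Part S for $72.4
  Noah Moore (Madrid) bought Part R for $173.83

Total per person:
  Noah Moore: $246.23
  Pat Moore: $198.78
  Grace Thomas: $102.00

Top spender: Noah Moore ($246.23)

Noah Moore ($246.23)


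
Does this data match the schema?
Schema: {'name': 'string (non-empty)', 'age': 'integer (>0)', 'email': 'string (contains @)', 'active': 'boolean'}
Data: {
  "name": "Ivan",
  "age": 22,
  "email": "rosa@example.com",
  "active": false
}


Validating each field against schema:
  name: OK (non-empty string)
  age: OK (positive integer)
  email: OK (string with @)
  active: OK (boolean)

Result: VALID

VALID


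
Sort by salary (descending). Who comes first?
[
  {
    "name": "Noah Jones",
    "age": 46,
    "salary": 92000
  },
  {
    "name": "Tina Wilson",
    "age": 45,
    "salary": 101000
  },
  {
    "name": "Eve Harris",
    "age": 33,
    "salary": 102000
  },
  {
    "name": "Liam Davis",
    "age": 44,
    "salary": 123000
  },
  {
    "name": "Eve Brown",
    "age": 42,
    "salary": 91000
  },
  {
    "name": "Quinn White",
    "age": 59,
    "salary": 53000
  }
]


Sort by: salary (descending)

Sorted order:
  1. Liam Davis (salary = 123000)
  2. Eve Harris (salary = 102000)
  3. Tina Wilson (salary = 101000)
  4. Noah Jones (salary = 92000)
  5. Eve Brown (salary = 91000)
  6. Quinn White (salary = 53000)

First: Liam Davis

Liam Davis


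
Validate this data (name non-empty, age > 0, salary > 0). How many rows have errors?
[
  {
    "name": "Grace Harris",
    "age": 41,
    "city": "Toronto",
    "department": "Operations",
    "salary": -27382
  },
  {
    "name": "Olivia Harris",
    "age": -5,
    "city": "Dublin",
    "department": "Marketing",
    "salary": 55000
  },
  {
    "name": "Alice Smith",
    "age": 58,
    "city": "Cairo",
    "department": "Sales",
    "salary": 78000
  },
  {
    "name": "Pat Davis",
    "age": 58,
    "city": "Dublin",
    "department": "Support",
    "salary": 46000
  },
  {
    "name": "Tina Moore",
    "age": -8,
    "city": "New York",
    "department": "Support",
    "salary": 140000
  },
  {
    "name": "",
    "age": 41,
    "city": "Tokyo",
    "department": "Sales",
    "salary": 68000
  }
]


Validating 6 records:
Rules: name non-empty, age > 0, salary > 0

  Row 1 (Grace Harris): negative salary: -27382
  Row 2 (Olivia Harris): negative age: -5
  Row 3 (Alice Smith): OK
  Row 4 (Pat Davis): OK
  Row 5 (Tina Moore): negative age: -8
  Row 6 (???): empty name

Total errors: 4

4 errors


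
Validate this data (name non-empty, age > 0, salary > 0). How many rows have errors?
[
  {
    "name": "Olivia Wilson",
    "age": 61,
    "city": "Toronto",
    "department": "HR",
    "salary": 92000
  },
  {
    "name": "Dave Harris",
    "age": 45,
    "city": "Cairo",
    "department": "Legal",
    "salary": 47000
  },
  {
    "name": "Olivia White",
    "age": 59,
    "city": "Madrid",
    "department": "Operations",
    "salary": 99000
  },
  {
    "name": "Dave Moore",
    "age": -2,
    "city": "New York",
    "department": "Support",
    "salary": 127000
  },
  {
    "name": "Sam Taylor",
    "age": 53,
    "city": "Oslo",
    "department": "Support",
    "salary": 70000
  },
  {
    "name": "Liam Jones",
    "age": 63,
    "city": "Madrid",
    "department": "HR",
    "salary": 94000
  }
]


Validating 6 records:
Rules: name non-empty, age > 0, salary > 0

  Row 1 (Olivia Wilson): OK
  Row 2 (Dave Harris): OK
  Row 3 (Olivia White): OK
  Row 4 (Dave Moore): negative age: -2
  Row 5 (Sam Taylor): OK
  Row 6 (Liam Jones): OK

Total errors: 1

1 errors


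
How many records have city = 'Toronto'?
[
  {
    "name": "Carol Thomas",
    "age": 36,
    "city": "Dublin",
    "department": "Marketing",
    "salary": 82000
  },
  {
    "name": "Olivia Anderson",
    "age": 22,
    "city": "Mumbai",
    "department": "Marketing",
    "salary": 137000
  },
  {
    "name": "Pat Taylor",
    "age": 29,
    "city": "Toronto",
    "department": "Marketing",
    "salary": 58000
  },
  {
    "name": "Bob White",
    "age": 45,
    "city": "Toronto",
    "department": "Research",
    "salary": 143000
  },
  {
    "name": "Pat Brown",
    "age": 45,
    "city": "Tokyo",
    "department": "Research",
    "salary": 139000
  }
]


Data: 5 records
Condition: city = 'Toronto'

Checking each record:
  Carol Thomas: Dublin
  Olivia Anderson: Mumbai
  Pat Taylor: Toronto MATCH
  Bob White: Toronto MATCH
  Pat Brown: Tokyo

Count: 2

2


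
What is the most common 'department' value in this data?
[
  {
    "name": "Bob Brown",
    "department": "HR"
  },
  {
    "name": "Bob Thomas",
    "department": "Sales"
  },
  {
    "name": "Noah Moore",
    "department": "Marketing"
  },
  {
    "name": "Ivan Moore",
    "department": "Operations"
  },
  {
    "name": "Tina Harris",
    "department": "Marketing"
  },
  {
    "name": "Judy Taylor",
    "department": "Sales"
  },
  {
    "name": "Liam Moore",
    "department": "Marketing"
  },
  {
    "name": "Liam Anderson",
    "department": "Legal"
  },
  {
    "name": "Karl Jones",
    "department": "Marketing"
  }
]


Counting 'department' values across 9 records:

  Marketing: 4 ####
  Sales: 2 ##
  HR: 1 #
  Operations: 1 #
  Legal: 1 #

Most common: Marketing (4 times)

Marketing (4 times)


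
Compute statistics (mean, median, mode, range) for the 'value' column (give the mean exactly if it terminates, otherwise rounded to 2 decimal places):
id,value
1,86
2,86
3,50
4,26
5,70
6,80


Data: [86, 86, 50, 26, 70, 80]
Count: 6
Sum: 398
Mean: 398/6 ≈ 66.33 (rounded to 2 decimal places)
Sorted: [26, 50, 70, 80, 86, 86]
Median: 75.0
Mode: 86 (2 times)
Range: 86 - 26 = 60
Min: 26, Max: 86

mean≈66.33, median=75.0, mode=86, range=60


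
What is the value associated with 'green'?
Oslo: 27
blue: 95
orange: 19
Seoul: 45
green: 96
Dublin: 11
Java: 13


Looking up key 'green'
Value: 96

96


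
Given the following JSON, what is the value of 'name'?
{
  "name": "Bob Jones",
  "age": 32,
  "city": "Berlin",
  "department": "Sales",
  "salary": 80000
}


Looking up field 'name'
Value: Bob Jones

Bob Jones


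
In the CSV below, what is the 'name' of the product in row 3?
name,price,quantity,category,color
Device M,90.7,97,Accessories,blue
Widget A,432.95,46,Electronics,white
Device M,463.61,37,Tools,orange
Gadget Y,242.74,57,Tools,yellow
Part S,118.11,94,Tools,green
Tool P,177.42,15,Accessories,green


Query: Row 3 ('Device M'), column 'name'
Value: Device M

Device M


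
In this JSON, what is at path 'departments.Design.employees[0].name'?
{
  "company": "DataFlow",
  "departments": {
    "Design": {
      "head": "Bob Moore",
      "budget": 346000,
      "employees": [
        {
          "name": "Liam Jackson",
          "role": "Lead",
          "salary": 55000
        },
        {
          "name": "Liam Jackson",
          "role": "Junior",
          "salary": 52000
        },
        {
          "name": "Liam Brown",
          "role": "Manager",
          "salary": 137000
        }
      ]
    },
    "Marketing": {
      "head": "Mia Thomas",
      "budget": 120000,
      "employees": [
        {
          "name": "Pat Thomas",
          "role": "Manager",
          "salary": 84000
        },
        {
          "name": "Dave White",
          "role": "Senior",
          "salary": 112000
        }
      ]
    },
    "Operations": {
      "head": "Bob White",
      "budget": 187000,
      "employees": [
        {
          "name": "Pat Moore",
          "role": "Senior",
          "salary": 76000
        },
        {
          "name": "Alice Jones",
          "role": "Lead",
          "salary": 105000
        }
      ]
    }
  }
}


Path: departments.Design.employees[0].name

Navigate:
  -> departments
  -> Design
  -> employees[0].name = 'Liam Jackson'

Liam Jackson


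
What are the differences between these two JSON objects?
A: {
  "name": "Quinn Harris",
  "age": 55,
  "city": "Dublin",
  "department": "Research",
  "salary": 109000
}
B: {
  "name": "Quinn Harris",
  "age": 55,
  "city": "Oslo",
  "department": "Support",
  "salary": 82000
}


Comparing each field (in key order):
  name: same
  age: same
  city: DIFFERENT
  department: DIFFERENT
  salary: DIFFERENT
Differences:
  city: Dublin -> Oslo
  department: Research -> Support
  salary: 109000 -> 82000

3 field(s) changed

3 changes: city, department, salary


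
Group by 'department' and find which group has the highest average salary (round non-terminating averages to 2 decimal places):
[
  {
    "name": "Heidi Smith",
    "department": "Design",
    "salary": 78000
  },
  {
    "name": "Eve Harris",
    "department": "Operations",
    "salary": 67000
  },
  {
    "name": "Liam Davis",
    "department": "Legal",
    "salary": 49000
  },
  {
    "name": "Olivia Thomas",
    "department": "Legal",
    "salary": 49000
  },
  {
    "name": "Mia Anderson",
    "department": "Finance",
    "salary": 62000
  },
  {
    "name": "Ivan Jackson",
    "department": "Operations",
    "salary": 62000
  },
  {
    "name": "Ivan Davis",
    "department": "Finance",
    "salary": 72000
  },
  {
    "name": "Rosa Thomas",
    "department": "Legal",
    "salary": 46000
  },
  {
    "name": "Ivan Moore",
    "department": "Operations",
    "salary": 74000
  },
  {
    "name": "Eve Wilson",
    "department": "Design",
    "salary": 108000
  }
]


Group by: department

Groups:
  Design: 2 people, avg salary = 186000/2 = $93000
  Finance: 2 people, avg salary = 134000/2 = $67000
  Legal: 3 people, avg salary = 144000/3 = $48000
  Operations: 3 people, avg salary = 203000/3 ≈ $67666.67

Highest average salary: Design ($93000)

Design ($93000)


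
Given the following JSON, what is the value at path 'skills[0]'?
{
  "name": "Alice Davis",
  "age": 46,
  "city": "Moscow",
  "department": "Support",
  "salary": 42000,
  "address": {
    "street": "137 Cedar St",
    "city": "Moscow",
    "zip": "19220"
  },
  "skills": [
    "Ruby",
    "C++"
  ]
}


Query: skills[0]
Path: skills -> first element
Value: Ruby

Ruby


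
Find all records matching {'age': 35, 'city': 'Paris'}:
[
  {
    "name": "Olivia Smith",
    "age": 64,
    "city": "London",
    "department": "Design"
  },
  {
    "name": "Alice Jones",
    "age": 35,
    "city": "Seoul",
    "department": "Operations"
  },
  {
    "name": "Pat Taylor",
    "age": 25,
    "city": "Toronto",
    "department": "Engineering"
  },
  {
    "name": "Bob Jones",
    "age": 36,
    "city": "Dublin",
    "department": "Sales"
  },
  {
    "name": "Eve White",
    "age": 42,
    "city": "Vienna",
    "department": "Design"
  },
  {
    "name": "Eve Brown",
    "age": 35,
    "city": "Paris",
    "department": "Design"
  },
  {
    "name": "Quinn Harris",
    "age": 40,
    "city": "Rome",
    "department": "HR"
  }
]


Search criteria: {'age': 35, 'city': 'Paris'}

Checking 7 records:
  Olivia Smith: {age: 64, city: London}
  Alice Jones: {age: 35, city: Seoul}
  Pat Taylor: {age: 25, city: Toronto}
  Bob Jones: {age: 36, city: Dublin}
  Eve White: {age: 42, city: Vienna}
  Eve Brown: {age: 35, city: Paris} <-- MATCH
  Quinn Harris: {age: 40, city: Rome}

Matches: ["Eve Brown"]

["Eve Brown"]


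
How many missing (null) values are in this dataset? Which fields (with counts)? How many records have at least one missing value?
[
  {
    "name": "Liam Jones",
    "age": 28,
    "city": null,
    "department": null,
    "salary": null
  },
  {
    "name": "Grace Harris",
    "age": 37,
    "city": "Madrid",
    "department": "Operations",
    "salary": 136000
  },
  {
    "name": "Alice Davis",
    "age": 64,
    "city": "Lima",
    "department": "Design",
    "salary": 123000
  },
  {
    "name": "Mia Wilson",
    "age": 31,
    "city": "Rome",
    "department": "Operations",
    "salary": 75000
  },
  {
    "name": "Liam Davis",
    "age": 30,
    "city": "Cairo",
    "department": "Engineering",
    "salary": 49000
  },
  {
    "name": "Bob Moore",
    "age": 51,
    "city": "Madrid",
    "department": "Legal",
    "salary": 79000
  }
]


Checking for missing (null) values in 6 records:

  Liam Jones: city, department, salary
  Grace Harris: complete
  Alice Davis: complete
  Mia Wilson: complete
  Liam Davis: complete
  Bob Moore: complete

Per field:
  name: 0 missing
  age: 0 missing
  city: 1 missing
  department: 1 missing
  salary: 1 missing

Total missing values: 3
Records with any missing: 1

3 missing values (city: 1, department: 1, salary: 1); 1 incomplete records


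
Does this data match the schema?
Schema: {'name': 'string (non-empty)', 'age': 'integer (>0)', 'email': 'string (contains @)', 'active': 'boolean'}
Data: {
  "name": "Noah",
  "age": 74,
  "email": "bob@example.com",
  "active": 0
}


Validating each field against schema:
  name: OK (non-empty string)
  age: OK (positive integer)
  email: OK (string with @)
  active: FAIL (0 is not a boolean)

Result: INVALID (1 error: active)

INVALID (1 error: active)


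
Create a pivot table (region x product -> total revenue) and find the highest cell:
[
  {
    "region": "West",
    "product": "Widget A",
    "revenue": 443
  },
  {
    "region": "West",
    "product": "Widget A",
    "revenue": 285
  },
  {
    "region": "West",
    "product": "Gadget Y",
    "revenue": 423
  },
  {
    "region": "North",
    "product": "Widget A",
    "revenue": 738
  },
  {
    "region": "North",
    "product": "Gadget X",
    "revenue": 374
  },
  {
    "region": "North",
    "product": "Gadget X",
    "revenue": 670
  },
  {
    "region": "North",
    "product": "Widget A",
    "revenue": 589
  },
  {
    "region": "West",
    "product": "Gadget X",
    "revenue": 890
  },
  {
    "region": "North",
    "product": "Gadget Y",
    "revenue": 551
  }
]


Pivot: region (rows) x product (columns) -> total revenue

     Gadget X      Gadget Y      Widget A    
North         1044           551          1327  
West           890           423           728  

Highest: North / Widget A = $1327

North / Widget A = $1327


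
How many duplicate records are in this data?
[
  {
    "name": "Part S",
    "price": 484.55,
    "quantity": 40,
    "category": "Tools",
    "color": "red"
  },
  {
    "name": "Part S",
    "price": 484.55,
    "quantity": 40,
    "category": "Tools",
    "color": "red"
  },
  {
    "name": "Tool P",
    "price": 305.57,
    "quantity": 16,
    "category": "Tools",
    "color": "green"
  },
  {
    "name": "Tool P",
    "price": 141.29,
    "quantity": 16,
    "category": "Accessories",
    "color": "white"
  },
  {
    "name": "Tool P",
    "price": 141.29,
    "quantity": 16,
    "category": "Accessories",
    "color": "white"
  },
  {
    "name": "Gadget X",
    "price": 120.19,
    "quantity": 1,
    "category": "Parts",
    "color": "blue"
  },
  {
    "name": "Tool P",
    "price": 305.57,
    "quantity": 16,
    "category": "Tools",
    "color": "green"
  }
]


Checking 7 records for duplicates:

  Row 1: Part S ($484.55, qty 40)
  Row 2: Part S ($484.55, qty 40) <-- DUPLICATE
  Row 3: Tool P ($305.57, qty 16)
  Row 4: Tool P ($141.29, qty 16)
  Row 5: Tool P ($141.29, qty 16) <-- DUPLICATE
  Row 6: Gadget X ($120.19, qty 1)
  Row 7: Tool P ($305.57, qty 16) <-- DUPLICATE

Duplicates found: 3
Unique records: 4

3 duplicates, 4 unique


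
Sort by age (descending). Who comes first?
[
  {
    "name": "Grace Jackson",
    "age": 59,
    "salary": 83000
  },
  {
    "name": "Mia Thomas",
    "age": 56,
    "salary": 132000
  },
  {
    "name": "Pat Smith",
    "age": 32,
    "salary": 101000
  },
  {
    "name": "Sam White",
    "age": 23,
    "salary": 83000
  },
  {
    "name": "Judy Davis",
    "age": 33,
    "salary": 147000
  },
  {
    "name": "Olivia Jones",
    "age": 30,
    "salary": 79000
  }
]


Sort by: age (descending)

Sorted order:
  1. Grace Jackson (age = 59)
  2. Mia Thomas (age = 56)
  3. Judy Davis (age = 33)
  4. Pat Smith (age = 32)
  5. Olivia Jones (age = 30)
  6. Sam White (age = 23)

First: Grace Jackson

Grace Jackson


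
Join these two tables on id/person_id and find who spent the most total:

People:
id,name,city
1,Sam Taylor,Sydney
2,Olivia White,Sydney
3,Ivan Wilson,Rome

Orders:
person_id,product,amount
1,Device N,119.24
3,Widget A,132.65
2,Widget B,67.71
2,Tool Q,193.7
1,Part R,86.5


Join on: people.id = orders.person_id

Joined rows:
  Sam Taylor (Sydney) bought Device N for $119.24
  Ivan Wilson (Rome) bought Widget A for $132.65
  Olivia White (Sydney) bought Widget B for $67.71
  Olivia White (Sydney) bought Tool Q for $193.7
  Sam Taylor (Sydney) bought Part R for $86.5

Total per person:
  Olivia White: $261.41
  Sam Taylor: $205.74
  Ivan Wilson: $132.65

Top spender: Olivia White ($261.41)

Olivia White ($261.41)


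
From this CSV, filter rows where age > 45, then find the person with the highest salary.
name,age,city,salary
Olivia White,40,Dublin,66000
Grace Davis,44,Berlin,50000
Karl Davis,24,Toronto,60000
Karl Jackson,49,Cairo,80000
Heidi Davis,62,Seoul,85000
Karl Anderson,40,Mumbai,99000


Filter: age > 45
Sort by: salary (descending)

Filtered records (2):
  Heidi Davis, age 62, salary $85000
  Karl Jackson, age 49, salary $80000

Highest salary: Heidi Davis ($85000)

Heidi Davis


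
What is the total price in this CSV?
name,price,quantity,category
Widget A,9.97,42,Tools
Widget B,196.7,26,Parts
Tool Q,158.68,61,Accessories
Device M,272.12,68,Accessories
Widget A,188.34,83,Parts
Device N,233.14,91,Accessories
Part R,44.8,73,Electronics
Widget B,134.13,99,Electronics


Computing total price:
Values: [9.97, 196.7, 158.68, 272.12, 188.34, 233.14, 44.8, 134.13]
Sum = 1237.88

1237.88


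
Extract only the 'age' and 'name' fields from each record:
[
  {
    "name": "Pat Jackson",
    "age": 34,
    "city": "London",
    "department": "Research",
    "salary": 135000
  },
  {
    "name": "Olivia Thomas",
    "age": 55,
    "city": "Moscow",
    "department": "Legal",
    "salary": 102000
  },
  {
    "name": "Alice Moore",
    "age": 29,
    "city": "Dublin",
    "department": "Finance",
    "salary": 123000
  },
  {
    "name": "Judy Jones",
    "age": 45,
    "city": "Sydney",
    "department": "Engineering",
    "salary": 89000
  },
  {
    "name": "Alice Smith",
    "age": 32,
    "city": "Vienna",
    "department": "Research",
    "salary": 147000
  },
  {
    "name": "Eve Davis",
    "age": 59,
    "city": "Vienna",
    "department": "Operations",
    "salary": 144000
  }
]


Original: 6 records with fields: name, age, city, department, salary
Keep: ['age', 'name']
Drop: ['city', 'department', 'salary']
Result: 6 records, 2 fields each

[
  {
    "age": 34,
    "name": "Pat Jackson"
  },
  {
    "age": 55,
    "name": "Olivia Thomas"
  },
  {
    "age": 29,
    "name": "Alice Moore"
  },
  {
    "age": 45,
    "name": "Judy Jones"
  },
  {
    "age": 32,
    "name": "Alice Smith"
  },
  {
    "age": 59,
    "name": "Eve Davis"
  }
]


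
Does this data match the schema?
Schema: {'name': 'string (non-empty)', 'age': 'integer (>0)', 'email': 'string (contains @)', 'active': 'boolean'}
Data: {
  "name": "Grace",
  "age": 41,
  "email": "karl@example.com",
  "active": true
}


Validating each field against schema:
  name: OK (non-empty string)
  age: OK (positive integer)
  email: OK (string with @)
  active: OK (boolean)

Result: VALID

VALID


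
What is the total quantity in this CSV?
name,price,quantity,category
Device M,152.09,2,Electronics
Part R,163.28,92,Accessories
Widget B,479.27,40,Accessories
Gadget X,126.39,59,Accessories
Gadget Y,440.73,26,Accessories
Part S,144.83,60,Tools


Computing total quantity:
Values: [2, 92, 40, 59, 26, 60]
Sum = 279

279


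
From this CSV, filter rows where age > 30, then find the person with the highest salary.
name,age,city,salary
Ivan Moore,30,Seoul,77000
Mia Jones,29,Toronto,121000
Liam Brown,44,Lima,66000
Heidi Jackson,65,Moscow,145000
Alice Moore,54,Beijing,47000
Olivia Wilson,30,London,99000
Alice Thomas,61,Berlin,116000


Filter: age > 30
Sort by: salary (descending)

Filtered records (4):
  Heidi Jackson, age 65, salary $145000
  Alice Thomas, age 61, salary $116000
  Liam Brown, age 44, salary $66000
  Alice Moore, age 54, salary $47000

Highest salary: Heidi Jackson ($145000)

Heidi Jackson


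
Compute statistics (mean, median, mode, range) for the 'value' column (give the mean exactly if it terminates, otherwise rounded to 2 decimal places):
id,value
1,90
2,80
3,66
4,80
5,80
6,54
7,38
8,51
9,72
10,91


Data: [90, 80, 66, 80, 80, 54, 38, 51, 72, 91]
Count: 10
Sum: 702
Mean: 702/10 = 70.2
Sorted: [38, 51, 54, 66, 72, 80, 80, 80, 90, 91]
Median: 76.0
Mode: 80 (3 times)
Range: 91 - 38 = 53
Min: 38, Max: 91

mean=70.2, median=76.0, mode=80, range=53


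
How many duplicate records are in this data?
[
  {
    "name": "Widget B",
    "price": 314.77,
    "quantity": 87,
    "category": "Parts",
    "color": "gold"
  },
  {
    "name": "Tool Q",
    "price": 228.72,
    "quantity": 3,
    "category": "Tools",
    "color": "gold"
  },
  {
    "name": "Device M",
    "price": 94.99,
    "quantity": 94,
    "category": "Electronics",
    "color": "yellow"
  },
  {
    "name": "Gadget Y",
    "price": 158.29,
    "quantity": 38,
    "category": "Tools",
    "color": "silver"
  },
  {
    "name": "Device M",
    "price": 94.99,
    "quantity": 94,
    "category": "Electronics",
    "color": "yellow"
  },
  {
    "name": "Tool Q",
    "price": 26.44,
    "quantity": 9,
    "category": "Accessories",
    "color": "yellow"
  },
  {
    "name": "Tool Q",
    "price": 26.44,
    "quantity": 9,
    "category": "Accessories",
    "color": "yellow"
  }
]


Checking 7 records for duplicates:

  Row 1: Widget B ($314.77, qty 87)
  Row 2: Tool Q ($228.72, qty 3)
  Row 3: Device M ($94.99, qty 94)
  Row 4: Gadget Y ($158.29, qty 38)
  Row 5: Device M ($94.99, qty 94) <-- DUPLICATE
  Row 6: Tool Q ($26.44, qty 9)
  Row 7: Tool Q ($26.44, qty 9) <-- DUPLICATE

Duplicates found: 2
Unique records: 5

2 duplicates, 5 unique


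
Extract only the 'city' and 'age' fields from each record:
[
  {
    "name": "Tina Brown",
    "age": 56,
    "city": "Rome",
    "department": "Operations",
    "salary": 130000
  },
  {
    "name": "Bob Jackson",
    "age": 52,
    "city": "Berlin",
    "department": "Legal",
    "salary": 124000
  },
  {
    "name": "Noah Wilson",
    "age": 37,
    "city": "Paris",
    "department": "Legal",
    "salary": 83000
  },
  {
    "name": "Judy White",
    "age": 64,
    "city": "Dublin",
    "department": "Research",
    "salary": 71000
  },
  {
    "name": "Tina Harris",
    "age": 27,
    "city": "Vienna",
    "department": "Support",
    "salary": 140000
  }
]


Original: 5 records with fields: name, age, city, department, salary
Keep: ['city', 'age']
Drop: ['name', 'department', 'salary']
Result: 5 records, 2 fields each

[
  {
    "city": "Rome",
    "age": 56
  },
  {
    "city": "Berlin",
    "age": 52
  },
  {
    "city": "Paris",
    "age": 37
  },
  {
    "city": "Dublin",
    "age": 64
  },
  {
    "city": "Vienna",
    "age": 27
  }
]


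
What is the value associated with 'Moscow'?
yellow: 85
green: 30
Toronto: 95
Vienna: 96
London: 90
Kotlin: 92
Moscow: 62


Looking up key 'Moscow'
Value: 62

62


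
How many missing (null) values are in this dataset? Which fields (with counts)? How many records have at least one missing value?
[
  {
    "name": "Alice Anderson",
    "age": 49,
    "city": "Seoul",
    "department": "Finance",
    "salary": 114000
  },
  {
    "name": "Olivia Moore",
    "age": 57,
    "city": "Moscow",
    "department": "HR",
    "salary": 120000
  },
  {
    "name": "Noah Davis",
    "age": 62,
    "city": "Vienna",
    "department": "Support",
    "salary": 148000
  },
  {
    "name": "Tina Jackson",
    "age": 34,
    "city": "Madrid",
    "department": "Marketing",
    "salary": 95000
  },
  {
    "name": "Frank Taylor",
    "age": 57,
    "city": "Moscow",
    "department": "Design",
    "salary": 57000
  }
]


Checking for missing (null) values in 5 records:

  Alice Anderson: complete
  Olivia Moore: complete
  Noah Davis: complete
  Tina Jackson: complete
  Frank Taylor: complete

Per field:
  name: 0 missing
  age: 0 missing
  city: 0 missing
  department: 0 missing
  salary: 0 missing

Total missing values: 0
Records with any missing: 0

0 missing values (none); 0 incomplete records


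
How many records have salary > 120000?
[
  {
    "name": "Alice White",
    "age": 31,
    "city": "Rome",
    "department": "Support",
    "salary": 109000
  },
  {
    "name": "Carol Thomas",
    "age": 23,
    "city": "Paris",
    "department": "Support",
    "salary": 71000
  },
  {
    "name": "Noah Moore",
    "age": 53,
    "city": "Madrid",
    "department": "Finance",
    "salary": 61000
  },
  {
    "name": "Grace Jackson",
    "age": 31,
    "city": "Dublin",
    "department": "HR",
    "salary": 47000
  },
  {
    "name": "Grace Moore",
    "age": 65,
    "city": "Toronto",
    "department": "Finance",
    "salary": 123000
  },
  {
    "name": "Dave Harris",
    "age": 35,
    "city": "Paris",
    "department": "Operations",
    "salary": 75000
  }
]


Data: 6 records
Condition: salary > 120000

Checking each record:
  Alice White: 109000
  Carol Thomas: 71000
  Noah Moore: 61000
  Grace Jackson: 47000
  Grace Moore: 123000 MATCH
  Dave Harris: 75000

Count: 1

1


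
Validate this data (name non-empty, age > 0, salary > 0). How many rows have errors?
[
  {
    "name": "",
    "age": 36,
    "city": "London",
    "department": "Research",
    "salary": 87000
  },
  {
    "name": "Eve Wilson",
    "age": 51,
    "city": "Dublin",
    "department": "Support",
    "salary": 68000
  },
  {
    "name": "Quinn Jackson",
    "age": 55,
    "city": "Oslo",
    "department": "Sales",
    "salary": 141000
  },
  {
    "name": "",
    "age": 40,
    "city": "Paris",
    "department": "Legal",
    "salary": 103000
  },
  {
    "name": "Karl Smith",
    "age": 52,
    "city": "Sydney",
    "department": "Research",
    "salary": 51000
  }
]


Validating 5 records:
Rules: name non-empty, age > 0, salary > 0

  Row 1 (???): empty name
  Row 2 (Eve Wilson): OK
  Row 3 (Quinn Jackson): OK
  Row 4 (???): empty name
  Row 5 (Karl Smith): OK

Total errors: 2

2 errors


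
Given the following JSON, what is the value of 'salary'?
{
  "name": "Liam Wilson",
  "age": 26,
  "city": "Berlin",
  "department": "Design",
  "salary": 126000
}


Looking up field 'salary'
Value: 126000

126000


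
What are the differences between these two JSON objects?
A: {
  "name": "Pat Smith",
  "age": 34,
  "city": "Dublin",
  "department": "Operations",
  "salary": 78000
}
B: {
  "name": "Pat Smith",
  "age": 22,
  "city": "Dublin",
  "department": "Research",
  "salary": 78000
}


Comparing each field (in key order):
  name: same
  age: DIFFERENT
  city: same
  department: DIFFERENT
  salary: same
Differences:
  age: 34 -> 22
  department: Operations -> Research

2 field(s) changed

2 changes: age, department


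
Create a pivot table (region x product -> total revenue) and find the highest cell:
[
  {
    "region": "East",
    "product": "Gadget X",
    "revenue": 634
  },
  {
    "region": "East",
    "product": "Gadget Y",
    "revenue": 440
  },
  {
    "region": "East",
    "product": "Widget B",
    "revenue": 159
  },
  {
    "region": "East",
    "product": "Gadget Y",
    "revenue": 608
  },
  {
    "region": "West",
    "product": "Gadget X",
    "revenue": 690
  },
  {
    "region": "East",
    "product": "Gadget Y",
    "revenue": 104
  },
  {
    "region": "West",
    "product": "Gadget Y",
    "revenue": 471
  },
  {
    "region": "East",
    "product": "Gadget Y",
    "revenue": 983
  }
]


Pivot: region (rows) x product (columns) -> total revenue

     Gadget X      Gadget Y      Widget B    
East           634          2135           159  
West           690           471             0  

Highest: East / Gadget Y = $2135

East / Gadget Y = $2135
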